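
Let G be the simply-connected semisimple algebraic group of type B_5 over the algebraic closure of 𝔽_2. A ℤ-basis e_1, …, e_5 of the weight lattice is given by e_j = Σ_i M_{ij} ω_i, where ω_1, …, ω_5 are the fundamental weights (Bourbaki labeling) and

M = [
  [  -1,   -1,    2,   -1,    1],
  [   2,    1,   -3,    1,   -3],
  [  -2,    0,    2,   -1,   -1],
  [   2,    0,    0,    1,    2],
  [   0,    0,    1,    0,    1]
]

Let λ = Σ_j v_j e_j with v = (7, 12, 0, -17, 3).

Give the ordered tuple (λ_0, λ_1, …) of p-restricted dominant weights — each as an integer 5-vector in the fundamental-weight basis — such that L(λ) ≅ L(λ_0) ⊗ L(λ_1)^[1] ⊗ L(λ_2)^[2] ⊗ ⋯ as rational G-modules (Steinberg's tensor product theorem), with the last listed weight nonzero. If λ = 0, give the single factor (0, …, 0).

((1, 0, 0, 1, 1), (0, 0, 0, 1, 1))

Change of basis e → ω: c = M·v where v = (7, 12, 0, -17, 3):
  c_1 = (-1)·(7) + (-1)·(12) + (2)·(0) + (-1)·(-17) + (1)·(3) = 1
  c_2 = (2)·(7) + (1)·(12) + (-3)·(0) + (1)·(-17) + (-3)·(3) = 0
  c_3 = (-2)·(7) + (0)·(12) + (2)·(0) + (-1)·(-17) + (-1)·(3) = 0
  c_4 = (2)·(7) + (0)·(12) + (0)·(0) + (1)·(-17) + (2)·(3) = 3
  c_5 = (0)·(7) + (0)·(12) + (1)·(0) + (0)·(-17) + (1)·(3) = 3
Base-2 expansion of each c_i:
  c_1 = 1 = 1·2^0
  c_2 = 0
  c_3 = 0
  c_4 = 3 = 1·2^0 + 1·2^1
  c_5 = 3 = 1·2^0 + 1·2^1
Factor λ_0 = (1, 0, 0, 1, 1)
Factor λ_1 = (0, 0, 0, 1, 1)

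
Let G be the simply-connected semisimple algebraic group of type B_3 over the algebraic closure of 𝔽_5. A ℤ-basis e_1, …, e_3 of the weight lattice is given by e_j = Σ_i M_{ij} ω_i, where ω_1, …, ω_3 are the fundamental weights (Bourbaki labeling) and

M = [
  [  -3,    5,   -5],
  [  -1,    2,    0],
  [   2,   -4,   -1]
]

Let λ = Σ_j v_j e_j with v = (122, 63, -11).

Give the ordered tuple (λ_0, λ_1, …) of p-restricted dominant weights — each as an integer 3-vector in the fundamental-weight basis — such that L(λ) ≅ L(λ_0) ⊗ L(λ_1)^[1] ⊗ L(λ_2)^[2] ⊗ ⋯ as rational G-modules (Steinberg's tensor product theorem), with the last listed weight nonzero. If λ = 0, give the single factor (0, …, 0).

((4, 4, 3),)

Compute c_i = Σ_j M_{ij} v_j with v = (122, 63, -11):
  c_1 = -3*122 + 5*63 + -5*-11 = 4
  c_2 = -1*122 + 2*63 + 0*-11 = 4
  c_3 = 2*122 + -4*63 + -1*-11 = 3
Base-5 expansion of each c_i:
  c_1 = 4 = 4·5^0
  c_2 = 4 = 4·5^0
  c_3 = 3 = 3·5^0
λ_0 = (4, 4, 3)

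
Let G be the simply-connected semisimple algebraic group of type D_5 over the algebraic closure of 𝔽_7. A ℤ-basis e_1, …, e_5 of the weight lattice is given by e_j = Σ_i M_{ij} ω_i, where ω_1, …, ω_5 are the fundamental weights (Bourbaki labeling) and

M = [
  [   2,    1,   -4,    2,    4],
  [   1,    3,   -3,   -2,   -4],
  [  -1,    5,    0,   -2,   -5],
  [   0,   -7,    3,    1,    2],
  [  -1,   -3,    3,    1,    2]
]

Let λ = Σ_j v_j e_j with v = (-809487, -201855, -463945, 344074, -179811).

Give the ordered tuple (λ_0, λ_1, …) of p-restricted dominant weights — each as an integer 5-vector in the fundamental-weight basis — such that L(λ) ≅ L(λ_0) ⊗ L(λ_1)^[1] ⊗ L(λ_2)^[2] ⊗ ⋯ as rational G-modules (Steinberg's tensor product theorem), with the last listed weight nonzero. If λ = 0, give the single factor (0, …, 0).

Change of basis e → ω: c = M·v where v = (-809487, -201855, -463945, 344074, -179811):
  c_1 = (2)·(-809487) + (1)·(-201855) + (-4)·(-463945) + 2·344074 + (4)·(-179811) = 3855
  c_2 = (1)·(-809487) + (3)·(-201855) + (-3)·(-463945) + (-2)·(344074) + (-4)·(-179811) = 7879
  c_3 = (-1)·(-809487) + (5)·(-201855) + (0)·(-463945) + (-2)·(344074) + (-5)·(-179811) = 11119
  c_4 = (0)·(-809487) + (-7)·(-201855) + (3)·(-463945) + 1·344074 + (2)·(-179811) = 5602
  c_5 = (-1)·(-809487) + (-3)·(-201855) + (3)·(-463945) + 1·344074 + (2)·(-179811) = 7669
Base-7 expansion of each c_i:
  c_1 = 3855 = 5·7^0 + 4·7^1 + 1·7^2 + 4·7^3 + 1·7^4
  c_2 = 7879 = 4·7^0 + 5·7^1 + 6·7^2 + 1·7^3 + 3·7^4
  c_3 = 11119 = 3·7^0 + 6·7^1 + 2·7^2 + 4·7^3 + 4·7^4
  c_4 = 5602 = 2·7^0 + 2·7^1 + 2·7^2 + 2·7^3 + 2·7^4
  c_5 = 7669 = 4·7^0 + 3·7^1 + 2·7^2 + 1·7^3 + 3·7^4
p-restricted factor λ_0 = (5, 4, 3, 2, 4)
p-restricted factor λ_1 = (4, 5, 6, 2, 3)
p-restricted factor λ_2 = (1, 6, 2, 2, 2)
p-restricted factor λ_3 = (4, 1, 4, 2, 1)
p-restricted factor λ_4 = (1, 3, 4, 2, 3)

((5, 4, 3, 2, 4), (4, 5, 6, 2, 3), (1, 6, 2, 2, 2), (4, 1, 4, 2, 1), (1, 3, 4, 2, 3))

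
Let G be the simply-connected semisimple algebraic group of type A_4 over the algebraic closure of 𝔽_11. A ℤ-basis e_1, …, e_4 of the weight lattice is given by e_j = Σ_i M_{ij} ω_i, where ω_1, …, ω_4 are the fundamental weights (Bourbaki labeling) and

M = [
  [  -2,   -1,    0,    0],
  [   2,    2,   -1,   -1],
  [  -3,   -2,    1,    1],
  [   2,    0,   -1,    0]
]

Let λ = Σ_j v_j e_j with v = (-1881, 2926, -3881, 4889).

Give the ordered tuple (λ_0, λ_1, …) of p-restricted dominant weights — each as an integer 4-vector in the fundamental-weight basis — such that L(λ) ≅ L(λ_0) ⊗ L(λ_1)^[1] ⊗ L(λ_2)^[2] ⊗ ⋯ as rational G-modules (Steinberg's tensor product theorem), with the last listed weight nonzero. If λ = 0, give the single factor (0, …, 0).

ω-coordinates c = M·v, v = (-1881, 2926, -3881, 4889):
  c_1 = -2*-1881 + -1*2926 + 0*-3881 + 0*4889 = 836
  c_2 = 2*-1881 + 2*2926 + -1*-3881 + -1*4889 = 1082
  c_3 = -3*-1881 + -2*2926 + 1*-3881 + 1*4889 = 799
  c_4 = 2*-1881 + 0*2926 + -1*-3881 + 0*4889 = 119
Base-11 expansion of each c_i:
  c_1 = 836 = 0·11^0 + 10·11^1 + 6·11^2
  c_2 = 1082 = 4·11^0 + 10·11^1 + 8·11^2
  c_3 = 799 = 7·11^0 + 6·11^1 + 6·11^2
  c_4 = 119 = 9·11^0 + 10·11^1
Factor λ_0 = (0, 4, 7, 9)
Factor λ_1 = (10, 10, 6, 10)
Factor λ_2 = (6, 8, 6, 0)

((0, 4, 7, 9), (10, 10, 6, 10), (6, 8, 6, 0))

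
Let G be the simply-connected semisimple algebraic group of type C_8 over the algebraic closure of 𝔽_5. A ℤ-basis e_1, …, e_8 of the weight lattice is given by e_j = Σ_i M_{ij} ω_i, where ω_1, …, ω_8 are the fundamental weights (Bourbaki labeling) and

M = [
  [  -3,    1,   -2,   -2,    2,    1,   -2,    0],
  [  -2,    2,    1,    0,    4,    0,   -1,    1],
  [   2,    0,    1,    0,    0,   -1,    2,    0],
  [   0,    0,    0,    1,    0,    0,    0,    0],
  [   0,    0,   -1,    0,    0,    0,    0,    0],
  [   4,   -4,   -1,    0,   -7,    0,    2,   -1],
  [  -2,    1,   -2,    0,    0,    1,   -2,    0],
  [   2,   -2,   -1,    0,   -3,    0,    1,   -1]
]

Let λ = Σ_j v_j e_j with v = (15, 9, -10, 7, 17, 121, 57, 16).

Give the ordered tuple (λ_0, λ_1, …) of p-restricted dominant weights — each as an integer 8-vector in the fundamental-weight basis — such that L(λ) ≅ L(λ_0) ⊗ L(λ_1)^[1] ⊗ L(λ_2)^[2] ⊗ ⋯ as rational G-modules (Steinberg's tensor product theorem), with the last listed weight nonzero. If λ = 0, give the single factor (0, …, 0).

((1, 0, 3, 2, 0, 3, 1, 2), (2, 1, 2, 1, 2, 2, 1, 2))

Compute c_i = Σ_j M_{ij} v_j with v = (15, 9, -10, 7, 17, 121, 57, 16):
  c_1 = (-3)·(15) + (1)·(9) + (-2)·(-10) + (-2)·(7) + (2)·(17) + (1)·(121) + (-2)·(57) + (0)·(16) = 11
  c_2 = (-2)·(15) + (2)·(9) + (1)·(-10) + (0)·(7) + (4)·(17) + (0)·(121) + (-1)·(57) + (1)·(16) = 5
  c_3 = (2)·(15) + (0)·(9) + (1)·(-10) + (0)·(7) + (0)·(17) + (-1)·(121) + (2)·(57) + (0)·(16) = 13
  c_4 = (0)·(15) + (0)·(9) + (0)·(-10) + (1)·(7) + (0)·(17) + (0)·(121) + (0)·(57) + (0)·(16) = 7
  c_5 = (0)·(15) + (0)·(9) + (-1)·(-10) + (0)·(7) + (0)·(17) + (0)·(121) + (0)·(57) + (0)·(16) = 10
  c_6 = (4)·(15) + (-4)·(9) + (-1)·(-10) + (0)·(7) + (-7)·(17) + (0)·(121) + (2)·(57) + (-1)·(16) = 13
  c_7 = (-2)·(15) + (1)·(9) + (-2)·(-10) + (0)·(7) + (0)·(17) + (1)·(121) + (-2)·(57) + (0)·(16) = 6
  c_8 = (2)·(15) + (-2)·(9) + (-1)·(-10) + (0)·(7) + (-3)·(17) + (0)·(121) + (1)·(57) + (-1)·(16) = 12
Base-5 expansion of each c_i:
  c_1 = 11 = 1·5^0 + 2·5^1
  c_2 = 5 = 0·5^0 + 1·5^1
  c_3 = 13 = 3·5^0 + 2·5^1
  c_4 = 7 = 2·5^0 + 1·5^1
  c_5 = 10 = 0·5^0 + 2·5^1
  c_6 = 13 = 3·5^0 + 2·5^1
  c_7 = 6 = 1·5^0 + 1·5^1
  c_8 = 12 = 2·5^0 + 2·5^1
λ_0 = (1, 0, 3, 2, 0, 3, 1, 2)
λ_1 = (2, 1, 2, 1, 2, 2, 1, 2)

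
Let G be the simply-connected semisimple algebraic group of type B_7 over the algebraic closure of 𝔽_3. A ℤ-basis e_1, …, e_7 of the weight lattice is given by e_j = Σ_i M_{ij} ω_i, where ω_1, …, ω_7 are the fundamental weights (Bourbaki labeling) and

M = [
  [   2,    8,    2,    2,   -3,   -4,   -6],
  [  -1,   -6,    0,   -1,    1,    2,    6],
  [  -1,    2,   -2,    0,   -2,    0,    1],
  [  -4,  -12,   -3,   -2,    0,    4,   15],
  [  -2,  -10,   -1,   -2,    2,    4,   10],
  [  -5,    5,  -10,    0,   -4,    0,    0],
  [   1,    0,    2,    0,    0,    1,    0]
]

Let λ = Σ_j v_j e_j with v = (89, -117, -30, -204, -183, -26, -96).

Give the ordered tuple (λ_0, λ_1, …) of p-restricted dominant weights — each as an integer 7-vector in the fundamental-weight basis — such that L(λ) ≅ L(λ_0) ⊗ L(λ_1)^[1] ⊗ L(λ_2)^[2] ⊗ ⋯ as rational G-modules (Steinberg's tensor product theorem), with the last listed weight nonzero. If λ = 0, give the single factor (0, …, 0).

ω-coordinates c = M·v, v = (89, -117, -30, -204, -183, -26, -96):
  c_1 = 2*89 + 8*-117 + 2*-30 + 2*-204 + -3*-183 + -4*-26 + -6*-96 = 3
  c_2 = -1*89 + -6*-117 + 0*-30 + -1*-204 + 1*-183 + 2*-26 + 6*-96 = 6
  c_3 = -1*89 + 2*-117 + -2*-30 + 0*-204 + -2*-183 + 0*-26 + 1*-96 = 7
  c_4 = -4*89 + -12*-117 + -3*-30 + -2*-204 + 0*-183 + 4*-26 + 15*-96 = 2
  c_5 = -2*89 + -10*-117 + -1*-30 + -2*-204 + 2*-183 + 4*-26 + 10*-96 = 0
  c_6 = -5*89 + 5*-117 + -10*-30 + 0*-204 + -4*-183 + 0*-26 + 0*-96 = 2
  c_7 = 1*89 + 0*-117 + 2*-30 + 0*-204 + 0*-183 + 1*-26 + 0*-96 = 3
Expand coordinatewise in base 3:
  c_1 = 3 = 0·3^0 + 1·3^1
  c_2 = 6 = 0·3^0 + 2·3^1
  c_3 = 7 = 1·3^0 + 2·3^1
  c_4 = 2 = 2·3^0
  c_5 = 0
  c_6 = 2 = 2·3^0
  c_7 = 3 = 0·3^0 + 1·3^1
p-restricted factor λ_0 = (0, 0, 1, 2, 0, 2, 0)
p-restricted factor λ_1 = (1, 2, 2, 0, 0, 0, 1)

((0, 0, 1, 2, 0, 2, 0), (1, 2, 2, 0, 0, 0, 1))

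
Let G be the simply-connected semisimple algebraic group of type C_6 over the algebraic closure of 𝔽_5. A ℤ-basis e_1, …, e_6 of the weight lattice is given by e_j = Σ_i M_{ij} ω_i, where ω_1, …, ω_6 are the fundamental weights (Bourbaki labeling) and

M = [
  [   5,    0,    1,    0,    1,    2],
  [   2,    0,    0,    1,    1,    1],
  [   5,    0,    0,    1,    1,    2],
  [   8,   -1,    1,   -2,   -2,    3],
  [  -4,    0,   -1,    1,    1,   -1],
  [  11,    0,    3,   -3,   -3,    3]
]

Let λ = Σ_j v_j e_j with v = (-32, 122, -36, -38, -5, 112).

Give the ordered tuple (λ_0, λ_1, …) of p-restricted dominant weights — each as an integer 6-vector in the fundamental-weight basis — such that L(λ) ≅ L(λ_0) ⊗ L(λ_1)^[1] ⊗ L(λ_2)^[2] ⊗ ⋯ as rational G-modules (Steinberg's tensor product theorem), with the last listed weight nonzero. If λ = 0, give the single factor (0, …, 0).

Converting to the ω-basis (c_i = row i of M dotted with v = (-32, 122, -36, -38, -5, 112)):
  c_1 = 5*-32 + 0*122 + 1*-36 + 0*-38 + 1*-5 + 2*112 = 23
  c_2 = 2*-32 + 0*122 + 0*-36 + 1*-38 + 1*-5 + 1*112 = 5
  c_3 = 5*-32 + 0*122 + 0*-36 + 1*-38 + 1*-5 + 2*112 = 21
  c_4 = 8*-32 + -1*122 + 1*-36 + -2*-38 + -2*-5 + 3*112 = 8
  c_5 = -4*-32 + 0*122 + -1*-36 + 1*-38 + 1*-5 + -1*112 = 9
  c_6 = 11*-32 + 0*122 + 3*-36 + -3*-38 + -3*-5 + 3*112 = 5
Expand coordinatewise in base 5:
  c_1 = 23 = 3·5^0 + 4·5^1
  c_2 = 5 = 0·5^0 + 1·5^1
  c_3 = 21 = 1·5^0 + 4·5^1
  c_4 = 8 = 3·5^0 + 1·5^1
  c_5 = 9 = 4·5^0 + 1·5^1
  c_6 = 5 = 0·5^0 + 1·5^1
p-restricted factor λ_0 = (3, 0, 1, 3, 4, 0)
p-restricted factor λ_1 = (4, 1, 4, 1, 1, 1)

((3, 0, 1, 3, 4, 0), (4, 1, 4, 1, 1, 1))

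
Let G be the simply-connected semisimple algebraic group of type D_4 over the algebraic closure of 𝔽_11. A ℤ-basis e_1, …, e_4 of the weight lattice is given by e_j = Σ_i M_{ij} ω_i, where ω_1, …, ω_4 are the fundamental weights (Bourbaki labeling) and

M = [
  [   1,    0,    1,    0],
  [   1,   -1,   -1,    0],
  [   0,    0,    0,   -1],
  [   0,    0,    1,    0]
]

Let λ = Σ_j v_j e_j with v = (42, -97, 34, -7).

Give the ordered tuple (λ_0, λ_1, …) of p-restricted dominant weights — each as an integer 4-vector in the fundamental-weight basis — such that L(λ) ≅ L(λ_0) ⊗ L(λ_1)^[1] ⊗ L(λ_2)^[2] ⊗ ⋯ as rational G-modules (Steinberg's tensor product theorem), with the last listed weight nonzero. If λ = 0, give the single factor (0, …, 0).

In the fundamental-weight basis, λ has coordinates c = M·v (v = (42, -97, 34, -7)):
  c_1 = (1)·(42) + (0)·(-97) + (1)·(34) + (0)·(-7) = 76
  c_2 = (1)·(42) + (-1)·(-97) + (-1)·(34) + (0)·(-7) = 105
  c_3 = (0)·(42) + (0)·(-97) + (0)·(34) + (-1)·(-7) = 7
  c_4 = (0)·(42) + (0)·(-97) + (1)·(34) + (0)·(-7) = 34
p = 11; digits c_i = Σ_j d_{ij}·11^j, 0 ≤ d_{ij} < 11:
  c_1 = 76 = 10·11^0 + 6·11^1
  c_2 = 105 = 6·11^0 + 9·11^1
  c_3 = 7 = 7·11^0
  c_4 = 34 = 1·11^0 + 3·11^1
p-restricted factor λ_0 = (10, 6, 7, 1)
p-restricted factor λ_1 = (6, 9, 0, 3)

((10, 6, 7, 1), (6, 9, 0, 3))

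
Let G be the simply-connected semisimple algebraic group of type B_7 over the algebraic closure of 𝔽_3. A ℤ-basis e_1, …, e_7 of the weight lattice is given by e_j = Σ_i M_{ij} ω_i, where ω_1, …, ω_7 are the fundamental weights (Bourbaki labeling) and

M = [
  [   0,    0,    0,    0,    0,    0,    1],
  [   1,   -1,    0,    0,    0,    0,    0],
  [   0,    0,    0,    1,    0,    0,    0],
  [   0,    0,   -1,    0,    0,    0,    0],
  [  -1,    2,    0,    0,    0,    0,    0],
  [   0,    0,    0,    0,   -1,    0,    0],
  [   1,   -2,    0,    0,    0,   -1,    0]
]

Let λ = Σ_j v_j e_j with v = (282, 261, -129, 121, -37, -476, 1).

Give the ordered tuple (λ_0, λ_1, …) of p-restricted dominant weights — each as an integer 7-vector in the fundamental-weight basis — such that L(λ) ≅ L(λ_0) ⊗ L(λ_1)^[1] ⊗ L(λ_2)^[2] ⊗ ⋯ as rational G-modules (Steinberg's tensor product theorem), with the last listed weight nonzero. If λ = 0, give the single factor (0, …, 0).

Compute c_i = Σ_j M_{ij} v_j with v = (282, 261, -129, 121, -37, -476, 1):
  c_1 = 0·282 + 0·261 + (0)·(-129) + 0·121 + (0)·(-37) + (0)·(-476) + 1·1 = 1
  c_2 = 1·282 + (-1)·(261) + (0)·(-129) + 0·121 + (0)·(-37) + (0)·(-476) + 0·1 = 21
  c_3 = 0·282 + 0·261 + (0)·(-129) + 1·121 + (0)·(-37) + (0)·(-476) + 0·1 = 121
  c_4 = 0·282 + 0·261 + (-1)·(-129) + 0·121 + (0)·(-37) + (0)·(-476) + 0·1 = 129
  c_5 = (-1)·(282) + 2·261 + (0)·(-129) + 0·121 + (0)·(-37) + (0)·(-476) + 0·1 = 240
  c_6 = 0·282 + 0·261 + (0)·(-129) + 0·121 + (-1)·(-37) + (0)·(-476) + 0·1 = 37
  c_7 = 1·282 + (-2)·(261) + (0)·(-129) + 0·121 + (0)·(-37) + (-1)·(-476) + 0·1 = 236
Base-3 expansion of each c_i:
  c_1 = 1 = 1·3^0
  c_2 = 21 = 0·3^0 + 1·3^1 + 2·3^2
  c_3 = 121 = 1·3^0 + 1·3^1 + 1·3^2 + 1·3^3 + 1·3^4
  c_4 = 129 = 0·3^0 + 1·3^1 + 2·3^2 + 1·3^3 + 1·3^4
  c_5 = 240 = 0·3^0 + 2·3^1 + 2·3^2 + 2·3^3 + 2·3^4
  c_6 = 37 = 1·3^0 + 0·3^1 + 1·3^2 + 1·3^3
  c_7 = 236 = 2·3^0 + 0·3^1 + 2·3^2 + 2·3^3 + 2·3^4
Factor λ_0 = (1, 0, 1, 0, 0, 1, 2)
Factor λ_1 = (0, 1, 1, 1, 2, 0, 0)
Factor λ_2 = (0, 2, 1, 2, 2, 1, 2)
Factor λ_3 = (0, 0, 1, 1, 2, 1, 2)
Factor λ_4 = (0, 0, 1, 1, 2, 0, 2)

((1, 0, 1, 0, 0, 1, 2), (0, 1, 1, 1, 2, 0, 0), (0, 2, 1, 2, 2, 1, 2), (0, 0, 1, 1, 2, 1, 2), (0, 0, 1, 1, 2, 0, 2))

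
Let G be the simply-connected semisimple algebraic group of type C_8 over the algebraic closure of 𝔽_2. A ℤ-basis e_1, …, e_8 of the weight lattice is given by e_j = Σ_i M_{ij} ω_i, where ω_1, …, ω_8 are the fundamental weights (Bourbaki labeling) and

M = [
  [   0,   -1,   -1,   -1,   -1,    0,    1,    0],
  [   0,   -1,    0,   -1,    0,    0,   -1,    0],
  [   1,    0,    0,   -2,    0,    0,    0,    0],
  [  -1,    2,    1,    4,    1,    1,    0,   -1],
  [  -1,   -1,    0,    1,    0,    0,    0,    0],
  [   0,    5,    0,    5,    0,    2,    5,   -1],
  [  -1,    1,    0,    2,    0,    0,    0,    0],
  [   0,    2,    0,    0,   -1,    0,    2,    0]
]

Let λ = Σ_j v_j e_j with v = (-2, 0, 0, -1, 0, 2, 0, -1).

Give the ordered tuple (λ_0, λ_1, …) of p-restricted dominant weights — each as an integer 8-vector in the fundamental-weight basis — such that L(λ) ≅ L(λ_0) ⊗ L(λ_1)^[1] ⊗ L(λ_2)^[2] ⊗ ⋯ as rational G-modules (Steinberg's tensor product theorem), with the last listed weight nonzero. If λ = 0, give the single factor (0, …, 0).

ω-coordinates c = M·v, v = (-2, 0, 0, -1, 0, 2, 0, -1):
  c_1 = (0)·(-2) + (-1)·(0) + (-1)·(0) + (-1)·(-1) + (-1)·(0) + (0)·(2) + (1)·(0) + (0)·(-1) = 1
  c_2 = (0)·(-2) + (-1)·(0) + (0)·(0) + (-1)·(-1) + (0)·(0) + (0)·(2) + (-1)·(0) + (0)·(-1) = 1
  c_3 = (1)·(-2) + (0)·(0) + (0)·(0) + (-2)·(-1) + (0)·(0) + (0)·(2) + (0)·(0) + (0)·(-1) = 0
  c_4 = (-1)·(-2) + (2)·(0) + (1)·(0) + (4)·(-1) + (1)·(0) + (1)·(2) + (0)·(0) + (-1)·(-1) = 1
  c_5 = (-1)·(-2) + (-1)·(0) + (0)·(0) + (1)·(-1) + (0)·(0) + (0)·(2) + (0)·(0) + (0)·(-1) = 1
  c_6 = (0)·(-2) + (5)·(0) + (0)·(0) + (5)·(-1) + (0)·(0) + (2)·(2) + (5)·(0) + (-1)·(-1) = 0
  c_7 = (-1)·(-2) + (1)·(0) + (0)·(0) + (2)·(-1) + (0)·(0) + (0)·(2) + (0)·(0) + (0)·(-1) = 0
  c_8 = (0)·(-2) + (2)·(0) + (0)·(0) + (0)·(-1) + (-1)·(0) + (0)·(2) + (2)·(0) + (0)·(-1) = 0
Writing each c_i in base p = 2:
  c_1 = 1 = 1·2^0
  c_2 = 1 = 1·2^0
  c_3 = 0
  c_4 = 1 = 1·2^0
  c_5 = 1 = 1·2^0
  c_6 = 0
  c_7 = 0
  c_8 = 0
Factor λ_0 = (1, 1, 0, 1, 1, 0, 0, 0)

((1, 1, 0, 1, 1, 0, 0, 0),)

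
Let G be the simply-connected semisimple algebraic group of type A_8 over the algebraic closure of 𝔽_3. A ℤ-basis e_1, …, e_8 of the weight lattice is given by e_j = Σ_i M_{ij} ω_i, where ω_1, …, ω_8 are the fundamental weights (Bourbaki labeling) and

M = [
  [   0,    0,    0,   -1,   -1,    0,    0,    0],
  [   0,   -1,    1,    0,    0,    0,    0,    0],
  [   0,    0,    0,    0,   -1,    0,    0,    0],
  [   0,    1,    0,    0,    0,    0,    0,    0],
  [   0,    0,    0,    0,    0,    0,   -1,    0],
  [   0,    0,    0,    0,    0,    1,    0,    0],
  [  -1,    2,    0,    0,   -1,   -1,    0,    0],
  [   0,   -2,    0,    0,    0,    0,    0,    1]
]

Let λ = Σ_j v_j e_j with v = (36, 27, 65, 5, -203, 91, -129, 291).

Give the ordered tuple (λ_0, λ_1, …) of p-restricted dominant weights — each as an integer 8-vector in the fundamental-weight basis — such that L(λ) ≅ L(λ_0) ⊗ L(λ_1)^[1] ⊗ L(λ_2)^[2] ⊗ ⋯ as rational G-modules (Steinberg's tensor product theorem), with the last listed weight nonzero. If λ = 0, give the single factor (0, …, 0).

((0, 2, 2, 0, 0, 1, 1, 0), (0, 0, 1, 0, 1, 0, 1, 1), (1, 1, 1, 0, 2, 1, 2, 2), (1, 1, 1, 1, 1, 0, 1, 2), (2, 0, 2, 0, 1, 1, 1, 2))

Change of basis e → ω: c = M·v where v = (36, 27, 65, 5, -203, 91, -129, 291):
  c_1 = 0*36 + 0*27 + 0*65 + -1*5 + -1*-203 + 0*91 + 0*-129 + 0*291 = 198
  c_2 = 0*36 + -1*27 + 1*65 + 0*5 + 0*-203 + 0*91 + 0*-129 + 0*291 = 38
  c_3 = 0*36 + 0*27 + 0*65 + 0*5 + -1*-203 + 0*91 + 0*-129 + 0*291 = 203
  c_4 = 0*36 + 1*27 + 0*65 + 0*5 + 0*-203 + 0*91 + 0*-129 + 0*291 = 27
  c_5 = 0*36 + 0*27 + 0*65 + 0*5 + 0*-203 + 0*91 + -1*-129 + 0*291 = 129
  c_6 = 0*36 + 0*27 + 0*65 + 0*5 + 0*-203 + 1*91 + 0*-129 + 0*291 = 91
  c_7 = -1*36 + 2*27 + 0*65 + 0*5 + -1*-203 + -1*91 + 0*-129 + 0*291 = 130
  c_8 = 0*36 + -2*27 + 0*65 + 0*5 + 0*-203 + 0*91 + 0*-129 + 1*291 = 237
p = 3; digits c_i = Σ_j d_{ij}·3^j, 0 ≤ d_{ij} < 3:
  c_1 = 198 = 0·3^0 + 0·3^1 + 1·3^2 + 1·3^3 + 2·3^4
  c_2 = 38 = 2·3^0 + 0·3^1 + 1·3^2 + 1·3^3
  c_3 = 203 = 2·3^0 + 1·3^1 + 1·3^2 + 1·3^3 + 2·3^4
  c_4 = 27 = 0·3^0 + 0·3^1 + 0·3^2 + 1·3^3
  c_5 = 129 = 0·3^0 + 1·3^1 + 2·3^2 + 1·3^3 + 1·3^4
  c_6 = 91 = 1·3^0 + 0·3^1 + 1·3^2 + 0·3^3 + 1·3^4
  c_7 = 130 = 1·3^0 + 1·3^1 + 2·3^2 + 1·3^3 + 1·3^4
  c_8 = 237 = 0·3^0 + 1·3^1 + 2·3^2 + 2·3^3 + 2·3^4
λ_0 = (0, 2, 2, 0, 0, 1, 1, 0)
λ_1 = (0, 0, 1, 0, 1, 0, 1, 1)
λ_2 = (1, 1, 1, 0, 2, 1, 2, 2)
λ_3 = (1, 1, 1, 1, 1, 0, 1, 2)
λ_4 = (2, 0, 2, 0, 1, 1, 1, 2)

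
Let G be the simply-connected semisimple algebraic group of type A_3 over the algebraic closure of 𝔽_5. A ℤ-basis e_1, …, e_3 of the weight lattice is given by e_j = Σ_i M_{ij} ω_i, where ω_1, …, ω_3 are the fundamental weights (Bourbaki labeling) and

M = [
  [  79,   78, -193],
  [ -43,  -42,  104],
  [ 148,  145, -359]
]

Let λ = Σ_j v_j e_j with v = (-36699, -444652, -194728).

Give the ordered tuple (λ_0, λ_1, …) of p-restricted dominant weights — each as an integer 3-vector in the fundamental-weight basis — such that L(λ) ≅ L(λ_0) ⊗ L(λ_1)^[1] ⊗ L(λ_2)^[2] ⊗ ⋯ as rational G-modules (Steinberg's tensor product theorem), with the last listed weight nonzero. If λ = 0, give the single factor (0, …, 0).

ω-coordinates c = M·v, v = (-36699, -444652, -194728):
  c_1 = (79)·(-36699) + (78)·(-444652) + (-193)·(-194728) = 427
  c_2 = (-43)·(-36699) + (-42)·(-444652) + (104)·(-194728) = 1729
  c_3 = (148)·(-36699) + (145)·(-444652) + (-359)·(-194728) = 1360
Base-5 expansion of each c_i:
  c_1 = 427 = 2·5^0 + 0·5^1 + 2·5^2 + 3·5^3
  c_2 = 1729 = 4·5^0 + 0·5^1 + 4·5^2 + 3·5^3 + 2·5^4
  c_3 = 1360 = 0·5^0 + 2·5^1 + 4·5^2 + 0·5^3 + 2·5^4
p-restricted factor λ_0 = (2, 4, 0)
p-restricted factor λ_1 = (0, 0, 2)
p-restricted factor λ_2 = (2, 4, 4)
p-restricted factor λ_3 = (3, 3, 0)
p-restricted factor λ_4 = (0, 2, 2)

((2, 4, 0), (0, 0, 2), (2, 4, 4), (3, 3, 0), (0, 2, 2))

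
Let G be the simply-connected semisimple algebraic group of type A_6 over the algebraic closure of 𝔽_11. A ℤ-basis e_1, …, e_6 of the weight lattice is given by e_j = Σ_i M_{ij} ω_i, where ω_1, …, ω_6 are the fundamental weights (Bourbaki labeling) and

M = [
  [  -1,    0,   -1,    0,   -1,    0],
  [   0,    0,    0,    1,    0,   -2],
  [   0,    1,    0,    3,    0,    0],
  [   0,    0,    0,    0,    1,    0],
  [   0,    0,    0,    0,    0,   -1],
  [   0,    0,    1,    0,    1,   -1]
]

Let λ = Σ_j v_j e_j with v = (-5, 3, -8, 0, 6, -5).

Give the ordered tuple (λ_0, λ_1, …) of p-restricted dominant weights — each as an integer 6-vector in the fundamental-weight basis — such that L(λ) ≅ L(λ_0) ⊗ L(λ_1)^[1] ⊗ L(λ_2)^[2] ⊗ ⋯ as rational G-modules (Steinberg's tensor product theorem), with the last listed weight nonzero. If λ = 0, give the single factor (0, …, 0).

((7, 10, 3, 6, 5, 3),)

ω-coordinates c = M·v, v = (-5, 3, -8, 0, 6, -5):
  c_1 = (-1)·(-5) + (0)·(3) + (-1)·(-8) + (0)·(0) + (-1)·(6) + (0)·(-5) = 7
  c_2 = (0)·(-5) + (0)·(3) + (0)·(-8) + (1)·(0) + (0)·(6) + (-2)·(-5) = 10
  c_3 = (0)·(-5) + (1)·(3) + (0)·(-8) + (3)·(0) + (0)·(6) + (0)·(-5) = 3
  c_4 = (0)·(-5) + (0)·(3) + (0)·(-8) + (0)·(0) + (1)·(6) + (0)·(-5) = 6
  c_5 = (0)·(-5) + (0)·(3) + (0)·(-8) + (0)·(0) + (0)·(6) + (-1)·(-5) = 5
  c_6 = (0)·(-5) + (0)·(3) + (1)·(-8) + (0)·(0) + (1)·(6) + (-1)·(-5) = 3
Expand coordinatewise in base 11:
  c_1 = 7 = 7·11^0
  c_2 = 10 = 10·11^0
  c_3 = 3 = 3·11^0
  c_4 = 6 = 6·11^0
  c_5 = 5 = 5·11^0
  c_6 = 3 = 3·11^0
λ_0 = (7, 10, 3, 6, 5, 3)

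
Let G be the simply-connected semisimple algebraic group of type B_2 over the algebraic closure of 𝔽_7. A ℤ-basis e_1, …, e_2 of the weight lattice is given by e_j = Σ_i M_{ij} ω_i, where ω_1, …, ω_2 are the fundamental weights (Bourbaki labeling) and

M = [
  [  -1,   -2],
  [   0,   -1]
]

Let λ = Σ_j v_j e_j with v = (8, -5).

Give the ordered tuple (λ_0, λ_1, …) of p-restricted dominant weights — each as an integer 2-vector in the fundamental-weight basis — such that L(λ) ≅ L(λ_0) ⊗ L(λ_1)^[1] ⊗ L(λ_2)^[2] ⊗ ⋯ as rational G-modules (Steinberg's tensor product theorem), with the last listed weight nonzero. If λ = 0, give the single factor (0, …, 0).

((2, 5),)

Change of basis e → ω: c = M·v where v = (8, -5):
  c_1 = (-1)·(8) + (-2)·(-5) = 2
  c_2 = 0·8 + (-1)·(-5) = 5
p = 7; digits c_i = Σ_j d_{ij}·7^j, 0 ≤ d_{ij} < 7:
  c_1 = 2 = 2·7^0
  c_2 = 5 = 5·7^0
p-restricted factor λ_0 = (2, 5)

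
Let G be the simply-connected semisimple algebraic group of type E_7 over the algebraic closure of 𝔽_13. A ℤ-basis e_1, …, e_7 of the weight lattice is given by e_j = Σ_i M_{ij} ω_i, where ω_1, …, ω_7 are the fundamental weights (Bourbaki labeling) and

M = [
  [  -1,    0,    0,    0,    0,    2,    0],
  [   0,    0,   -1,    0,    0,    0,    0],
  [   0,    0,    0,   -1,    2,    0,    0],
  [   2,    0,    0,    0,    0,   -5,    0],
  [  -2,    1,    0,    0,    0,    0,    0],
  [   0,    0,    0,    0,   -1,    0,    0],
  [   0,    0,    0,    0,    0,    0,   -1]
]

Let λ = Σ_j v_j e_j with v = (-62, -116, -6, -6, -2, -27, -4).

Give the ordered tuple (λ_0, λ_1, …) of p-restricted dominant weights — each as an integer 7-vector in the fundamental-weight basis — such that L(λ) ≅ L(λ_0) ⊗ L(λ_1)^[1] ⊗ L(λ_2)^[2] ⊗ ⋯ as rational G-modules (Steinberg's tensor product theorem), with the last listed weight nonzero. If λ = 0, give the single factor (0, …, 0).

In the fundamental-weight basis, λ has coordinates c = M·v (v = (-62, -116, -6, -6, -2, -27, -4)):
  c_1 = -1*-62 + 0*-116 + 0*-6 + 0*-6 + 0*-2 + 2*-27 + 0*-4 = 8
  c_2 = 0*-62 + 0*-116 + -1*-6 + 0*-6 + 0*-2 + 0*-27 + 0*-4 = 6
  c_3 = 0*-62 + 0*-116 + 0*-6 + -1*-6 + 2*-2 + 0*-27 + 0*-4 = 2
  c_4 = 2*-62 + 0*-116 + 0*-6 + 0*-6 + 0*-2 + -5*-27 + 0*-4 = 11
  c_5 = -2*-62 + 1*-116 + 0*-6 + 0*-6 + 0*-2 + 0*-27 + 0*-4 = 8
  c_6 = 0*-62 + 0*-116 + 0*-6 + 0*-6 + -1*-2 + 0*-27 + 0*-4 = 2
  c_7 = 0*-62 + 0*-116 + 0*-6 + 0*-6 + 0*-2 + 0*-27 + -1*-4 = 4
Expand coordinatewise in base 13:
  c_1 = 8 = 8·13^0
  c_2 = 6 = 6·13^0
  c_3 = 2 = 2·13^0
  c_4 = 11 = 11·13^0
  c_5 = 8 = 8·13^0
  c_6 = 2 = 2·13^0
  c_7 = 4 = 4·13^0
p-restricted factor λ_0 = (8, 6, 2, 11, 8, 2, 4)

((8, 6, 2, 11, 8, 2, 4),)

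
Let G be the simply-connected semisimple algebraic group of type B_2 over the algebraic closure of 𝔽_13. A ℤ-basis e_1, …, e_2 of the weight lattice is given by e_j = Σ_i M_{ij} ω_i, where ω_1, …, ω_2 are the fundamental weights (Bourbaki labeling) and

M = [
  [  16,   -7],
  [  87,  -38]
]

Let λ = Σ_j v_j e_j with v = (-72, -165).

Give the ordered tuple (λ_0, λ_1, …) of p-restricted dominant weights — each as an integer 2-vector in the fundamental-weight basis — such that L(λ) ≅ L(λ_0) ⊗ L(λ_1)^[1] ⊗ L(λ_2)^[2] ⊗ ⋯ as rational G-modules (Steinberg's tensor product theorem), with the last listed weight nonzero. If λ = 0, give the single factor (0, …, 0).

ω-coordinates c = M·v, v = (-72, -165):
  c_1 = (16)·(-72) + (-7)·(-165) = 3
  c_2 = (87)·(-72) + (-38)·(-165) = 6
Base-13 expansion of each c_i:
  c_1 = 3 = 3·13^0
  c_2 = 6 = 6·13^0
λ_0 = (3, 6)

((3, 6),)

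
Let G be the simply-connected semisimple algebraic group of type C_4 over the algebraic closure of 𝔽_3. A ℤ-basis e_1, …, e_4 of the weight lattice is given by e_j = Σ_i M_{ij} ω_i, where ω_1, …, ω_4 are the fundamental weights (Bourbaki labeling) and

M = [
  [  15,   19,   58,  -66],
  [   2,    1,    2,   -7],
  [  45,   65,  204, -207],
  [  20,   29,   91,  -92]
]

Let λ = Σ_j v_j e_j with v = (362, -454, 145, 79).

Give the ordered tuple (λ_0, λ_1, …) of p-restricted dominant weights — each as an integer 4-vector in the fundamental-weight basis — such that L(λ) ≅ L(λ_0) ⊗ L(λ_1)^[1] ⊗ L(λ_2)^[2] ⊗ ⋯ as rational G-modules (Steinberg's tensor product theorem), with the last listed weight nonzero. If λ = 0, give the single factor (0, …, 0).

((0, 1, 1, 1), (0, 2, 2, 0))

ω-coordinates c = M·v, v = (362, -454, 145, 79):
  c_1 = 15·362 + (19)·(-454) + 58·145 + (-66)·(79) = 0
  c_2 = 2·362 + (1)·(-454) + 2·145 + (-7)·(79) = 7
  c_3 = 45·362 + (65)·(-454) + 204·145 + (-207)·(79) = 7
  c_4 = 20·362 + (29)·(-454) + 91·145 + (-92)·(79) = 1
p = 3; digits c_i = Σ_j d_{ij}·3^j, 0 ≤ d_{ij} < 3:
  c_1 = 0
  c_2 = 7 = 1·3^0 + 2·3^1
  c_3 = 7 = 1·3^0 + 2·3^1
  c_4 = 1 = 1·3^0
Factor λ_0 = (0, 1, 1, 1)
Factor λ_1 = (0, 2, 2, 0)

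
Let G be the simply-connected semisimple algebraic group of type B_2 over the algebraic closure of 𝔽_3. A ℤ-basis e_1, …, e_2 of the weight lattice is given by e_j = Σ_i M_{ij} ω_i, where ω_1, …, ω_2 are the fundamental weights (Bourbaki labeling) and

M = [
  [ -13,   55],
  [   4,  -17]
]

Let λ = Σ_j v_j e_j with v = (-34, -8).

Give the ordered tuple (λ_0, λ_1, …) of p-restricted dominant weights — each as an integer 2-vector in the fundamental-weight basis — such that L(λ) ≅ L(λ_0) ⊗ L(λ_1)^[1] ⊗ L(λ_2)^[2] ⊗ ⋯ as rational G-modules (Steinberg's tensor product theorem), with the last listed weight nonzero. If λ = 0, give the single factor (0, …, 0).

Change of basis e → ω: c = M·v where v = (-34, -8):
  c_1 = -13*-34 + 55*-8 = 2
  c_2 = 4*-34 + -17*-8 = 0
Writing each c_i in base p = 3:
  c_1 = 2 = 2·3^0
  c_2 = 0
p-restricted factor λ_0 = (2, 0)

((2, 0),)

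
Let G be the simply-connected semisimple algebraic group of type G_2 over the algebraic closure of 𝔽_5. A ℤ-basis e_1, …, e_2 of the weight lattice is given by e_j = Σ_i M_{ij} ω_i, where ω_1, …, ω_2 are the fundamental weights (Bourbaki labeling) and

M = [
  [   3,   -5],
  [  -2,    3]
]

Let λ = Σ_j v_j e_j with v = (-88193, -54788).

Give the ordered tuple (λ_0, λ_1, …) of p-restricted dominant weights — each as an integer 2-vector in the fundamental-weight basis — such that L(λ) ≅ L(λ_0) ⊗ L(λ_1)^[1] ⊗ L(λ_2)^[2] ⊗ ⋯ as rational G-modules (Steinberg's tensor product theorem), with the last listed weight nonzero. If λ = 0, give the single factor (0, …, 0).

((1, 2), (2, 4), (4, 0), (4, 1), (4, 4), (2, 3))

Change of basis e → ω: c = M·v where v = (-88193, -54788):
  c_1 = (3)·(-88193) + (-5)·(-54788) = 9361
  c_2 = (-2)·(-88193) + (3)·(-54788) = 12022
p = 5; digits c_i = Σ_j d_{ij}·5^j, 0 ≤ d_{ij} < 5:
  c_1 = 9361 = 1·5^0 + 2·5^1 + 4·5^2 + 4·5^3 + 4·5^4 + 2·5^5
  c_2 = 12022 = 2·5^0 + 4·5^1 + 0·5^2 + 1·5^3 + 4·5^4 + 3·5^5
p-restricted factor λ_0 = (1, 2)
p-restricted factor λ_1 = (2, 4)
p-restricted factor λ_2 = (4, 0)
p-restricted factor λ_3 = (4, 1)
p-restricted factor λ_4 = (4, 4)
p-restricted factor λ_5 = (2, 3)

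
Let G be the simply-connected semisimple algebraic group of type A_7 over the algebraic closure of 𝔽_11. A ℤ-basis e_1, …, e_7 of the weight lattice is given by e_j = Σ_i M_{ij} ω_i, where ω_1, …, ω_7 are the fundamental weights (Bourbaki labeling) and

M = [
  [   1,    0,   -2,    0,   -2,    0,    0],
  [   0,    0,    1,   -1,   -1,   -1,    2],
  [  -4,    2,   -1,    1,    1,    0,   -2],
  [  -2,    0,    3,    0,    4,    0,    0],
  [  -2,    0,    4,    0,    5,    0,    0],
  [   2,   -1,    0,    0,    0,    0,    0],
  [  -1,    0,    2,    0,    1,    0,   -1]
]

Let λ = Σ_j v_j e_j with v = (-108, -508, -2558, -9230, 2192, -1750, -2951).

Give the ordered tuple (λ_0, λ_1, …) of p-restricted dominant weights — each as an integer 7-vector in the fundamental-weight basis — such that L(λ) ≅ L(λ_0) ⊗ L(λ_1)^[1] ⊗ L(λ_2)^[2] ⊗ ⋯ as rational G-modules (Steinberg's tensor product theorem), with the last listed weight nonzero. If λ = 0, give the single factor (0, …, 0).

((8, 9, 2, 1, 9, 6, 3), (1, 7, 10, 9, 8, 4, 1), (5, 2, 6, 10, 7, 2, 1))

Change of basis e → ω: c = M·v where v = (-108, -508, -2558, -9230, 2192, -1750, -2951):
  c_1 = (1)·(-108) + (0)·(-508) + (-2)·(-2558) + (0)·(-9230) + (-2)·(2192) + (0)·(-1750) + (0)·(-2951) = 624
  c_2 = (0)·(-108) + (0)·(-508) + (1)·(-2558) + (-1)·(-9230) + (-1)·(2192) + (-1)·(-1750) + (2)·(-2951) = 328
  c_3 = (-4)·(-108) + (2)·(-508) + (-1)·(-2558) + (1)·(-9230) + (1)·(2192) + (0)·(-1750) + (-2)·(-2951) = 838
  c_4 = (-2)·(-108) + (0)·(-508) + (3)·(-2558) + (0)·(-9230) + (4)·(2192) + (0)·(-1750) + (0)·(-2951) = 1310
  c_5 = (-2)·(-108) + (0)·(-508) + (4)·(-2558) + (0)·(-9230) + (5)·(2192) + (0)·(-1750) + (0)·(-2951) = 944
  c_6 = (2)·(-108) + (-1)·(-508) + (0)·(-2558) + (0)·(-9230) + (0)·(2192) + (0)·(-1750) + (0)·(-2951) = 292
  c_7 = (-1)·(-108) + (0)·(-508) + (2)·(-2558) + (0)·(-9230) + (1)·(2192) + (0)·(-1750) + (-1)·(-2951) = 135
Expand coordinatewise in base 11:
  c_1 = 624 = 8·11^0 + 1·11^1 + 5·11^2
  c_2 = 328 = 9·11^0 + 7·11^1 + 2·11^2
  c_3 = 838 = 2·11^0 + 10·11^1 + 6·11^2
  c_4 = 1310 = 1·11^0 + 9·11^1 + 10·11^2
  c_5 = 944 = 9·11^0 + 8·11^1 + 7·11^2
  c_6 = 292 = 6·11^0 + 4·11^1 + 2·11^2
  c_7 = 135 = 3·11^0 + 1·11^1 + 1·11^2
Factor λ_0 = (8, 9, 2, 1, 9, 6, 3)
Factor λ_1 = (1, 7, 10, 9, 8, 4, 1)
Factor λ_2 = (5, 2, 6, 10, 7, 2, 1)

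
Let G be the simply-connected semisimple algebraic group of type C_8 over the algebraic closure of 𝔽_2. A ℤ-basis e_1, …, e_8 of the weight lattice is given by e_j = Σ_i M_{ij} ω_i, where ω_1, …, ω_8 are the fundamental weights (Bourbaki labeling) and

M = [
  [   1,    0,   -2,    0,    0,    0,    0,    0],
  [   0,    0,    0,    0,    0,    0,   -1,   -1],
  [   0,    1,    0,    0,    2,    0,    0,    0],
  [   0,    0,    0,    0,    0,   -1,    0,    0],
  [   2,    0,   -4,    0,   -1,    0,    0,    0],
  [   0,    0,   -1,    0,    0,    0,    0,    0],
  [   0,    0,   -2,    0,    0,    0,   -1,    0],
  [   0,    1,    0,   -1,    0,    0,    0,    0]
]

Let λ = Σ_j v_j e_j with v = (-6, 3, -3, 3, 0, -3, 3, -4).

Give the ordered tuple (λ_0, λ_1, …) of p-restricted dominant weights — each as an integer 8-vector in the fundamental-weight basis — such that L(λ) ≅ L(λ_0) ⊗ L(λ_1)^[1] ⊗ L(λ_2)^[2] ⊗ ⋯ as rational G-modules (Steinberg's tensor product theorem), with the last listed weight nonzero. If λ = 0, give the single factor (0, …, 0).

Change of basis e → ω: c = M·v where v = (-6, 3, -3, 3, 0, -3, 3, -4):
  c_1 = (1)·(-6) + (0)·(3) + (-2)·(-3) + (0)·(3) + (0)·(0) + (0)·(-3) + (0)·(3) + (0)·(-4) = 0
  c_2 = (0)·(-6) + (0)·(3) + (0)·(-3) + (0)·(3) + (0)·(0) + (0)·(-3) + (-1)·(3) + (-1)·(-4) = 1
  c_3 = (0)·(-6) + (1)·(3) + (0)·(-3) + (0)·(3) + (2)·(0) + (0)·(-3) + (0)·(3) + (0)·(-4) = 3
  c_4 = (0)·(-6) + (0)·(3) + (0)·(-3) + (0)·(3) + (0)·(0) + (-1)·(-3) + (0)·(3) + (0)·(-4) = 3
  c_5 = (2)·(-6) + (0)·(3) + (-4)·(-3) + (0)·(3) + (-1)·(0) + (0)·(-3) + (0)·(3) + (0)·(-4) = 0
  c_6 = (0)·(-6) + (0)·(3) + (-1)·(-3) + (0)·(3) + (0)·(0) + (0)·(-3) + (0)·(3) + (0)·(-4) = 3
  c_7 = (0)·(-6) + (0)·(3) + (-2)·(-3) + (0)·(3) + (0)·(0) + (0)·(-3) + (-1)·(3) + (0)·(-4) = 3
  c_8 = (0)·(-6) + (1)·(3) + (0)·(-3) + (-1)·(3) + (0)·(0) + (0)·(-3) + (0)·(3) + (0)·(-4) = 0
Base-2 expansion of each c_i:
  c_1 = 0
  c_2 = 1 = 1·2^0
  c_3 = 3 = 1·2^0 + 1·2^1
  c_4 = 3 = 1·2^0 + 1·2^1
  c_5 = 0
  c_6 = 3 = 1·2^0 + 1·2^1
  c_7 = 3 = 1·2^0 + 1·2^1
  c_8 = 0
Factor λ_0 = (0, 1, 1, 1, 0, 1, 1, 0)
Factor λ_1 = (0, 0, 1, 1, 0, 1, 1, 0)

((0, 1, 1, 1, 0, 1, 1, 0), (0, 0, 1, 1, 0, 1, 1, 0))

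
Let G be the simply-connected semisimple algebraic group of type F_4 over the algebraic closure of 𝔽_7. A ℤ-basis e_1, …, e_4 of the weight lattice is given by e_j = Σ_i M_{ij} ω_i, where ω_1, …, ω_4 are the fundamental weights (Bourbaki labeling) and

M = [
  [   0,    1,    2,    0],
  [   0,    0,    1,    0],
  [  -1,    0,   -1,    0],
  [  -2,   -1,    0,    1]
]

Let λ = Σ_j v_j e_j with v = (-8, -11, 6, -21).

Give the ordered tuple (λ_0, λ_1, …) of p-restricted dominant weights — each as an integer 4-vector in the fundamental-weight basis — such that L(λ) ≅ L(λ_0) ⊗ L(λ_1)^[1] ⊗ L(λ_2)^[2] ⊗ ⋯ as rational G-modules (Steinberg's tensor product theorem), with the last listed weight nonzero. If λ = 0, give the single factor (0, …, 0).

((1, 6, 2, 6),)

Converting to the ω-basis (c_i = row i of M dotted with v = (-8, -11, 6, -21)):
  c_1 = (0)·(-8) + (1)·(-11) + 2·6 + (0)·(-21) = 1
  c_2 = (0)·(-8) + (0)·(-11) + 1·6 + (0)·(-21) = 6
  c_3 = (-1)·(-8) + (0)·(-11) + (-1)·(6) + (0)·(-21) = 2
  c_4 = (-2)·(-8) + (-1)·(-11) + 0·6 + (1)·(-21) = 6
p = 7; digits c_i = Σ_j d_{ij}·7^j, 0 ≤ d_{ij} < 7:
  c_1 = 1 = 1·7^0
  c_2 = 6 = 6·7^0
  c_3 = 2 = 2·7^0
  c_4 = 6 = 6·7^0
Factor λ_0 = (1, 6, 2, 6)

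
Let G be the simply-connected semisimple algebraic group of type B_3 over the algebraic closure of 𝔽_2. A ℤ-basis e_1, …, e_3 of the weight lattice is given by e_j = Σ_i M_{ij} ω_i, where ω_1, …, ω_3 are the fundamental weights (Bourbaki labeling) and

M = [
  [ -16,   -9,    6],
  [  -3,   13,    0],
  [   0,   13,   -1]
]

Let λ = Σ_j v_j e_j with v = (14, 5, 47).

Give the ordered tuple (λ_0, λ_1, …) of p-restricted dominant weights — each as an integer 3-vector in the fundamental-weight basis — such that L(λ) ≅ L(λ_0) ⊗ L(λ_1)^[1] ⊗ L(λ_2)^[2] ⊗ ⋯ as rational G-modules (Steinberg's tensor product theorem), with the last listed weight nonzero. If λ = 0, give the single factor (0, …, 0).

((1, 1, 0), (0, 1, 1), (1, 1, 0), (1, 0, 0), (0, 1, 1))

Compute c_i = Σ_j M_{ij} v_j with v = (14, 5, 47):
  c_1 = -16*14 + -9*5 + 6*47 = 13
  c_2 = -3*14 + 13*5 + 0*47 = 23
  c_3 = 0*14 + 13*5 + -1*47 = 18
Expand coordinatewise in base 2:
  c_1 = 13 = 1·2^0 + 0·2^1 + 1·2^2 + 1·2^3
  c_2 = 23 = 1·2^0 + 1·2^1 + 1·2^2 + 0·2^3 + 1·2^4
  c_3 = 18 = 0·2^0 + 1·2^1 + 0·2^2 + 0·2^3 + 1·2^4
Factor λ_0 = (1, 1, 0)
Factor λ_1 = (0, 1, 1)
Factor λ_2 = (1, 1, 0)
Factor λ_3 = (1, 0, 0)
Factor λ_4 = (0, 1, 1)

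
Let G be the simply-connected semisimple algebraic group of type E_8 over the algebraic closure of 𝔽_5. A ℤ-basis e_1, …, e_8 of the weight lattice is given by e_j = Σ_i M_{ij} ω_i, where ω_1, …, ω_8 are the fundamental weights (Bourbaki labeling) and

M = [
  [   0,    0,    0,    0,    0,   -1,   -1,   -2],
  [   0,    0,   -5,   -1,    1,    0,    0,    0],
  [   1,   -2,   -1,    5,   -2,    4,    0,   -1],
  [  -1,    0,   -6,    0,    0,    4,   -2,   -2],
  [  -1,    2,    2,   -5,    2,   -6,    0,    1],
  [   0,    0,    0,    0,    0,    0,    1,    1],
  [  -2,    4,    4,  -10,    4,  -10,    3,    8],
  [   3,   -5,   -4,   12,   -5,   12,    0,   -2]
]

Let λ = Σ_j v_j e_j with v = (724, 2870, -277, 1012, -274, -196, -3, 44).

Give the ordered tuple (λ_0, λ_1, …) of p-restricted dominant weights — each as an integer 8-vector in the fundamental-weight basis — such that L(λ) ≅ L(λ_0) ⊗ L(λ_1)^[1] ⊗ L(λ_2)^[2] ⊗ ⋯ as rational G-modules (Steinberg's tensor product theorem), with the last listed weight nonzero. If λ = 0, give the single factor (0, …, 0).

((1, 4, 1, 2, 4, 1, 1, 4), (2, 4, 3, 4, 4, 3, 2, 0), (4, 3, 1, 2, 2, 1, 0, 0))

Change of basis e → ω: c = M·v where v = (724, 2870, -277, 1012, -274, -196, -3, 44):
  c_1 = (0)·(724) + (0)·(2870) + (0)·(-277) + (0)·(1012) + (0)·(-274) + (-1)·(-196) + (-1)·(-3) + (-2)·(44) = 111
  c_2 = (0)·(724) + (0)·(2870) + (-5)·(-277) + (-1)·(1012) + (1)·(-274) + (0)·(-196) + (0)·(-3) + (0)·(44) = 99
  c_3 = (1)·(724) + (-2)·(2870) + (-1)·(-277) + (5)·(1012) + (-2)·(-274) + (4)·(-196) + (0)·(-3) + (-1)·(44) = 41
  c_4 = (-1)·(724) + (0)·(2870) + (-6)·(-277) + (0)·(1012) + (0)·(-274) + (4)·(-196) + (-2)·(-3) + (-2)·(44) = 72
  c_5 = (-1)·(724) + (2)·(2870) + (2)·(-277) + (-5)·(1012) + (2)·(-274) + (-6)·(-196) + (0)·(-3) + (1)·(44) = 74
  c_6 = (0)·(724) + (0)·(2870) + (0)·(-277) + (0)·(1012) + (0)·(-274) + (0)·(-196) + (1)·(-3) + (1)·(44) = 41
  c_7 = (-2)·(724) + (4)·(2870) + (4)·(-277) + (-10)·(1012) + (4)·(-274) + (-10)·(-196) + (3)·(-3) + (8)·(44) = 11
  c_8 = (3)·(724) + (-5)·(2870) + (-4)·(-277) + (12)·(1012) + (-5)·(-274) + (12)·(-196) + (0)·(-3) + (-2)·(44) = 4
Expand coordinatewise in base 5:
  c_1 = 111 = 1·5^0 + 2·5^1 + 4·5^2
  c_2 = 99 = 4·5^0 + 4·5^1 + 3·5^2
  c_3 = 41 = 1·5^0 + 3·5^1 + 1·5^2
  c_4 = 72 = 2·5^0 + 4·5^1 + 2·5^2
  c_5 = 74 = 4·5^0 + 4·5^1 + 2·5^2
  c_6 = 41 = 1·5^0 + 3·5^1 + 1·5^2
  c_7 = 11 = 1·5^0 + 2·5^1
  c_8 = 4 = 4·5^0
p-restricted factor λ_0 = (1, 4, 1, 2, 4, 1, 1, 4)
p-restricted factor λ_1 = (2, 4, 3, 4, 4, 3, 2, 0)
p-restricted factor λ_2 = (4, 3, 1, 2, 2, 1, 0, 0)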